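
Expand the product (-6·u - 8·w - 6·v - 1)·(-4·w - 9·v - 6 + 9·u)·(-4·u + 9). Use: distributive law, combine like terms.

(-6·u - 8·w - 6·v - 1)·(-4·w - 9·v - 6 + 9·u)·(-4·u + 9)
= (24·u·w + 54·u·v + 36·u - 54·u² + 32·w² + 72·v·w + 48·w - 72·u·w + 24·v·w + 54·v² + 36·v - 54·u·v + 4·w + 9·v + 6 - 9·u)·(-4·u + 9)    [distributive law]
= (-48·u·w + 27·u - 54·u² + 32·w² + 96·v·w + 52·w + 54·v² + 45·v + 6)·(-4·u + 9)    [combine like terms]
= 192·u²·w - 432·u·w - 108·u² + 243·u + 216·u³ - 486·u² - 128·u·w² + 288·w² - 384·u·v·w + 864·v·w - 208·u·w + 468·w - 216·u·v² + 486·v² - 180·u·v + 405·v - 24·u + 54    [distributive law]
= 192·u²·w - 640·u·w - 594·u² + 219·u + 216·u³ - 128·u·w² + 288·w² - 384·u·v·w + 864·v·w + 468·w - 216·u·v² + 486·v² - 180·u·v + 405·v + 54    [combine like terms]

192·u²·w - 640·u·w - 594·u² + 219·u + 216·u³ - 128·u·w² + 288·w² - 384·u·v·w + 864·v·w + 468·w - 216·u·v² + 486·v² - 180·u·v + 405·v + 54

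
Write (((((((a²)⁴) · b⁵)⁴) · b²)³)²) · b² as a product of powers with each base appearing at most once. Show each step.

a¹⁹²·b¹³⁴

(((((((a²)⁴) · b⁵)⁴) · b²)³)²) · b²
= ((((((a²)⁴) · b⁵)⁴) · b²)⁶) · b²    [power of a power]
= ((((((a²)⁴) · b⁵)⁴)⁶) · ((b²)⁶)) · b²    [power of a product]
= (((((a²)⁴) · b⁵)²⁴) · ((b²)⁶)) · b²    [power of a power]
= (((((a²)⁴)²⁴) · ((b⁵)²⁴)) · ((b²)⁶)) · b²    [power of a product]
= ((((a²)⁹⁶) · ((b⁵)²⁴)) · ((b²)⁶)) · b²    [power of a power]
= ((a¹⁹² · ((b⁵)²⁴)) · ((b²)⁶)) · b²    [power of a power]
= ((a¹⁹² · b¹²⁰) · ((b²)⁶)) · b²    [power of a power]
= ((a¹⁹² · b¹²⁰) · b¹²) · b²    [power of a power]
= a¹⁹²·b¹³⁴    [product of powers]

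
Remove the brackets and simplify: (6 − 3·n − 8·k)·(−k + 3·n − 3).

(6 − 3·n − 8·k)·(−k + 3·n − 3)
= −6·k + 18·n − 18 + 3·k·n − 9·n^2 + 9·n + 8·k^2 − 24·k·n + 24·k    [distributive law]
= 18·k + 27·n − 18 − 21·k·n − 9·n^2 + 8·k^2    [combine like terms]

18·k + 27·n − 18 − 21·k·n − 9·n^2 + 8·k^2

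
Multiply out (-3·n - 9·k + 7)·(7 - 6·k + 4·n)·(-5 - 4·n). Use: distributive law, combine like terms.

(-3·n - 9·k + 7)·(7 - 6·k + 4·n)·(-5 - 4·n)
= (-21·n + 18·k·n - 12·n² - 63·k + 54·k² - 36·k·n + 49 - 42·k + 28·n)·(-5 - 4·n)    [distributive law]
= (7·n - 18·k·n - 12·n² - 105·k + 54·k² + 49)·(-5 - 4·n)    [combine like terms]
= -35·n - 28·n² + 90·k·n + 72·k·n² + 60·n² + 48·n³ + 525·k + 420·k·n - 270·k² - 216·k²·n - 245 - 196·n    [distributive law]
= -231·n + 32·n² + 510·k·n + 72·k·n² + 48·n³ + 525·k - 270·k² - 216·k²·n - 245    [combine like terms]

-231·n + 32·n² + 510·k·n + 72·k·n² + 48·n³ + 525·k - 270·k² - 216·k²·n - 245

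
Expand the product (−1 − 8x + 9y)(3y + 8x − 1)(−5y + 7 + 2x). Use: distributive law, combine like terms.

249y^2 − 89y + 312xy + 7 + 2x − 186xy^2 + 416x^2y − 448x^2 − 128x^3 − 135y^3

(−1 − 8x + 9y)(3y + 8x − 1)(−5y + 7 + 2x)
= (−3y − 8x + 1 − 24xy − 64x^2 + 8x + 27y^2 + 72xy − 9y)(−5y + 7 + 2x)    [distributive law]
= (−12y + 1 + 48xy − 64x^2 + 27y^2)(−5y + 7 + 2x)    [combine like terms]
= 60y^2 − 84y − 24xy − 5y + 7 + 2x − 240xy^2 + 336xy + 96x^2y + 320x^2y − 448x^2 − 128x^3 − 135y^3 + 189y^2 + 54xy^2    [distributive law]
= 249y^2 − 89y + 312xy + 7 + 2x − 186xy^2 + 416x^2y − 448x^2 − 128x^3 − 135y^3    [combine like terms]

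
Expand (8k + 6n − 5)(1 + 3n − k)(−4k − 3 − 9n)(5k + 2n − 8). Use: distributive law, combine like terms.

(8k + 6n − 5)(1 + 3n − k)(−4k − 3 − 9n)(5k + 2n − 8)
= (8k + 24kn − 8k^2 + 6n + 18n^2 − 6kn − 5 − 15n + 5k)(−4k − 3 − 9n)(5k + 2n − 8)    [distributive law]
= (13k + 18kn − 8k^2 − 9n + 18n^2 − 5)(−4k − 3 − 9n)(5k + 2n − 8)    [combine like terms]
= (−52k^2 − 39k − 117kn − 72k^2n − 54kn − 162kn^2 + 32k^3 + 24k^2 + 72k^2n + 36kn + 27n + 81n^2 − 72kn^2 − 54n^2 − 162n^3 + 20k + 15 + 45n)(5k + 2n − 8)    [distributive law]
= (−28k^2 − 19k − 135kn − 234kn^2 + 32k^3 + 72n + 27n^2 − 162n^3 + 15)(5k + 2n − 8)    [combine like terms]
= −140k^3 − 56k^2n + 224k^2 − 95k^2 − 38kn + 152k − 675k^2n − 270kn^2 + 1080kn − 1170k^2n^2 − 468kn^3 + 1872kn^2 + 160k^4 + 64k^3n − 256k^3 + 360kn + 144n^2 − 576n + 135kn^2 + 54n^3 − 216n^2 − 810kn^3 − 324n^4 + 1296n^3 + 75k + 30n − 120    [distributive law]
= −396k^3 − 731k^2n + 129k^2 + 1402kn + 227k + 1737kn^2 − 1170k^2n^2 − 1278kn^3 + 160k^4 + 64k^3n − 72n^2 − 546n + 1350n^3 − 324n^4 − 120    [combine like terms]

−396k^3 − 731k^2n + 129k^2 + 1402kn + 227k + 1737kn^2 − 1170k^2n^2 − 1278kn^3 + 160k^4 + 64k^3n − 72n^2 − 546n + 1350n^3 − 324n^4 − 120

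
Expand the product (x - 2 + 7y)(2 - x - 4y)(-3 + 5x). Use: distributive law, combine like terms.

(x - 2 + 7y)(2 - x - 4y)(-3 + 5x)
= (2x - x² - 4xy - 4 + 2x + 8y + 14y - 7xy - 28y²)(-3 + 5x)    [distributive law]
= (4x - x² - 11xy - 4 + 22y - 28y²)(-3 + 5x)    [combine like terms]
= -12x + 20x² + 3x² - 5x³ + 33xy - 55x²y + 12 - 20x - 66y + 110xy + 84y² - 140xy²    [distributive law]
= -32x + 23x² - 5x³ + 143xy - 55x²y + 12 - 66y + 84y² - 140xy²    [combine like terms]

-32x + 23x² - 5x³ + 143xy - 55x²y + 12 - 66y + 84y² - 140xy²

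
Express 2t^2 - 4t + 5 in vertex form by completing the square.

2(t - 1)^2 + 3

2t^2 - 4t + 5
= 2(t^2 - 2t) + 5    [factor out 2 from the t-terms]
= 2(t^2 - 2t + 1 - 1) + 5    [add and subtract 1 inside the bracket]
= 2(t - 1)^2 - 2 + 5    [perfect-square identity]
= 2(t - 1)^2 + 3    [combine constants]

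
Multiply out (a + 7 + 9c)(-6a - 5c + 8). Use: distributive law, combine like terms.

-6a^2 - 59ac - 34a + 37c + 56 - 45c^2

(a + 7 + 9c)(-6a - 5c + 8)
= -6a^2 - 5ac + 8a - 42a - 35c + 56 - 54ac - 45c^2 + 72c    [distributive law]
= -6a^2 - 59ac - 34a + 37c + 56 - 45c^2    [combine like terms]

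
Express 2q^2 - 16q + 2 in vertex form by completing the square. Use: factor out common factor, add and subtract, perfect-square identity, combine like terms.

2(q - 4)^2 - 30

2q^2 - 16q + 2
= 2(q^2 - 8q) + 2    [factor out 2 from the q-terms]
= 2(q^2 - 8q + 16 - 16) + 2    [add and subtract 16 inside the bracket]
= 2(q - 4)^2 - 32 + 2    [perfect-square identity]
= 2(q - 4)^2 - 30    [combine constants]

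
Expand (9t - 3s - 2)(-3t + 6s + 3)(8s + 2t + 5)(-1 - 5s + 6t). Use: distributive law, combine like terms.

3657st^2 + 3258s^2t^2 - 270st^3 - 360t^3 - 324t^4 + 987t^2 - 4701s^2t - 3204s^3t - 2220st - 333t + 1434s^3 + 720s^4 + 1023s^2 + 303s + 30

(9t - 3s - 2)(-3t + 6s + 3)(8s + 2t + 5)(-1 - 5s + 6t)
= (-27t^2 + 54st + 27t + 9st - 18s^2 - 9s + 6t - 12s - 6)(8s + 2t + 5)(-1 - 5s + 6t)    [distributive law]
= (-27t^2 + 63st + 33t - 18s^2 - 21s - 6)(8s + 2t + 5)(-1 - 5s + 6t)    [combine like terms]
= (-216st^2 - 54t^3 - 135t^2 + 504s^2t + 126st^2 + 315st + 264st + 66t^2 + 165t - 144s^3 - 36s^2t - 90s^2 - 168s^2 - 42st - 105s - 48s - 12t - 30)(-1 - 5s + 6t)    [distributive law]
= (-90st^2 - 54t^3 - 69t^2 + 468s^2t + 537st + 153t - 144s^3 - 258s^2 - 153s - 30)(-1 - 5s + 6t)    [combine like terms]
= 90st^2 + 450s^2t^2 - 540st^3 + 54t^3 + 270st^3 - 324t^4 + 69t^2 + 345st^2 - 414t^3 - 468s^2t - 2340s^3t + 2808s^2t^2 - 537st - 2685s^2t + 3222st^2 - 153t - 765st + 918t^2 + 144s^3 + 720s^4 - 864s^3t + 258s^2 + 1290s^3 - 1548s^2t + 153s + 765s^2 - 918st + 30 + 150s - 180t    [distributive law]
= 3657st^2 + 3258s^2t^2 - 270st^3 - 360t^3 - 324t^4 + 987t^2 - 4701s^2t - 3204s^3t - 2220st - 333t + 1434s^3 + 720s^4 + 1023s^2 + 303s + 30    [combine like terms]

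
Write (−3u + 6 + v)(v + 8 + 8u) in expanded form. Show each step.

5uv + 24u − 24u² + 14v + 48 + v²

(−3u + 6 + v)(v + 8 + 8u)
= −3uv − 24u − 24u² + 6v + 48 + 48u + v² + 8v + 8uv    [distributive law]
= 5uv + 24u − 24u² + 14v + 48 + v²    [combine like terms]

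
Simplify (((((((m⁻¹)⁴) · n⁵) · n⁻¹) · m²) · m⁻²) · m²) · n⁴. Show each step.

(((((((m⁻¹)⁴) · n⁵) · n⁻¹) · m²) · m⁻²) · m²) · n⁴
= (((((m⁻⁴ · n⁵) · n⁻¹) · m²) · m⁻²) · m²) · n⁴    [power of a power]
= m⁻²n⁸    [product of powers]

m⁻²n⁸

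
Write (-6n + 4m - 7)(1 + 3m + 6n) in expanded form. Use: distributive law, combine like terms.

-48n + 6mn - 36n² - 17m + 12m² - 7

(-6n + 4m - 7)(1 + 3m + 6n)
= -6n - 18mn - 36n² + 4m + 12m² + 24mn - 7 - 21m - 42n    [distributive law]
= -48n + 6mn - 36n² - 17m + 12m² - 7    [combine like terms]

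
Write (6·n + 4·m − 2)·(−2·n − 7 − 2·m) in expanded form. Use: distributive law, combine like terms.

(6·n + 4·m − 2)·(−2·n − 7 − 2·m)
= −12·n^2 − 42·n − 12·m·n − 8·m·n − 28·m − 8·m^2 + 4·n + 14 + 4·m    [distributive law]
= −12·n^2 − 38·n − 20·m·n − 24·m − 8·m^2 + 14    [combine like terms]

−12·n^2 − 38·n − 20·m·n − 24·m − 8·m^2 + 14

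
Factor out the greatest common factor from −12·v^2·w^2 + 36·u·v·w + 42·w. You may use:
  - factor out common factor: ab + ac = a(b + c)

−12·v^2·w^2 + 36·u·v·w + 42·w
= 6(−2·v^2·w^2 + 6·u·v·w + 7·w)    [factor out 6]
= 6·w(−2·v^2·w + 6·u·v + 7)    [factor out w]

6·w(−2·v^2·w + 6·u·v + 7)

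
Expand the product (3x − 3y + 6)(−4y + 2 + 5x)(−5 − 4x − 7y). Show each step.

(3x − 3y + 6)(−4y + 2 + 5x)(−5 − 4x − 7y)
= (−12xy + 6x + 15x² + 12y² − 6y − 15xy − 24y + 12 + 30x)(−5 − 4x − 7y)    [distributive law]
= (−27xy + 36x + 15x² + 12y² − 30y + 12)(−5 − 4x − 7y)    [combine like terms]
= 135xy + 108x²y + 189xy² − 180x − 144x² − 252xy − 75x² − 60x³ − 105x²y − 60y² − 48xy² − 84y³ + 150y + 120xy + 210y² − 60 − 48x − 84y    [distributive law]
= 3xy + 3x²y + 141xy² − 228x − 219x² − 60x³ + 150y² − 84y³ + 66y − 60    [combine like terms]

3xy + 3x²y + 141xy² − 228x − 219x² − 60x³ + 150y² − 84y³ + 66y − 60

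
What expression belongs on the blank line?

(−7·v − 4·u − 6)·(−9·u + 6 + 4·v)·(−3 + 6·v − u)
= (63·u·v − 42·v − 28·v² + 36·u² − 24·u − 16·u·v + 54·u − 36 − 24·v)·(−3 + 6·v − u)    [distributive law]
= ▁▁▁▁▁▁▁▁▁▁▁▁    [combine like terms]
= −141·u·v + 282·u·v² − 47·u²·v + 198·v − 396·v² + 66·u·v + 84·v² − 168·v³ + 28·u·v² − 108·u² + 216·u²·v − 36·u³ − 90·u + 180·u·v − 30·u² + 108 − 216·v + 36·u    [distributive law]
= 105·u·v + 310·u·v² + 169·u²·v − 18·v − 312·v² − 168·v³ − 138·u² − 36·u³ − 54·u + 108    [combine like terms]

By combine like terms:

(47·u·v − 66·v − 28·v² + 36·u² + 30·u − 36)·(−3 + 6·v − u)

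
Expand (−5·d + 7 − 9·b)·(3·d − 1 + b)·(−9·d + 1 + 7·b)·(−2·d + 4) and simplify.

−270·d⁴ + 1038·d³ − 1174·d² − 366·b·d³ + 720·b·d² + 370·d + 90·b·d + 286·b²·d² − 778·b²·d − 28 − 132·b + 412·b² + 126·b³·d − 252·b³

(−5·d + 7 − 9·b)·(3·d − 1 + b)·(−9·d + 1 + 7·b)·(−2·d + 4)
= (−15·d² + 5·d − 5·b·d + 21·d − 7 + 7·b − 27·b·d + 9·b − 9·b²)·(−9·d + 1 + 7·b)·(−2·d + 4)    [distributive law]
= (−15·d² + 26·d − 32·b·d − 7 + 16·b − 9·b²)·(−9·d + 1 + 7·b)·(−2·d + 4)    [combine like terms]
= (135·d³ − 15·d² − 105·b·d² − 234·d² + 26·d + 182·b·d + 288·b·d² − 32·b·d − 224·b²·d + 63·d − 7 − 49·b − 144·b·d + 16·b + 112·b² + 81·b²·d − 9·b² − 63·b³)·(−2·d + 4)    [distributive law]
= (135·d³ − 249·d² + 183·b·d² + 89·d + 6·b·d − 143·b²·d − 7 − 33·b + 103·b² − 63·b³)·(−2·d + 4)    [combine like terms]
= −270·d⁴ + 540·d³ + 498·d³ − 996·d² − 366·b·d³ + 732·b·d² − 178·d² + 356·d − 12·b·d² + 24·b·d + 286·b²·d² − 572·b²·d + 14·d − 28 + 66·b·d − 132·b − 206·b²·d + 412·b² + 126·b³·d − 252·b³    [distributive law]
= −270·d⁴ + 1038·d³ − 1174·d² − 366·b·d³ + 720·b·d² + 370·d + 90·b·d + 286·b²·d² − 778·b²·d − 28 − 132·b + 412·b² + 126·b³·d − 252·b³    [combine like terms]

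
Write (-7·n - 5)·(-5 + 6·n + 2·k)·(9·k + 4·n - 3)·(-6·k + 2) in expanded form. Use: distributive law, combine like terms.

(-7·n - 5)·(-5 + 6·n + 2·k)·(9·k + 4·n - 3)·(-6·k + 2)
= (35·n - 42·n^2 - 14·k·n + 25 - 30·n - 10·k)·(9·k + 4·n - 3)·(-6·k + 2)    [distributive law]
= (5·n - 42·n^2 - 14·k·n + 25 - 10·k)·(9·k + 4·n - 3)·(-6·k + 2)    [combine like terms]
= (45·k·n + 20·n^2 - 15·n - 378·k·n^2 - 168·n^3 + 126·n^2 - 126·k^2·n - 56·k·n^2 + 42·k·n + 225·k + 100·n - 75 - 90·k^2 - 40·k·n + 30·k)·(-6·k + 2)    [distributive law]
= (47·k·n + 146·n^2 + 85·n - 434·k·n^2 - 168·n^3 - 126·k^2·n + 255·k - 75 - 90·k^2)·(-6·k + 2)    [combine like terms]
= -282·k^2·n + 94·k·n - 876·k·n^2 + 292·n^2 - 510·k·n + 170·n + 2604·k^2·n^2 - 868·k·n^2 + 1008·k·n^3 - 336·n^3 + 756·k^3·n - 252·k^2·n - 1530·k^2 + 510·k + 450·k - 150 + 540·k^3 - 180·k^2    [distributive law]
= -534·k^2·n - 416·k·n - 1744·k·n^2 + 292·n^2 + 170·n + 2604·k^2·n^2 + 1008·k·n^3 - 336·n^3 + 756·k^3·n - 1710·k^2 + 960·k - 150 + 540·k^3    [combine like terms]

-534·k^2·n - 416·k·n - 1744·k·n^2 + 292·n^2 + 170·n + 2604·k^2·n^2 + 1008·k·n^3 - 336·n^3 + 756·k^3·n - 1710·k^2 + 960·k - 150 + 540·k^3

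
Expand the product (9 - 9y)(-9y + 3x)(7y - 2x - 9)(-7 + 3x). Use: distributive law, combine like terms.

(9 - 9y)(-9y + 3x)(7y - 2x - 9)(-7 + 3x)
= (-81y + 27x + 81y^2 - 27xy)(7y - 2x - 9)(-7 + 3x)    [distributive law]
= (-567y^2 + 162xy + 729y + 189xy - 54x^2 - 243x + 567y^3 - 162xy^2 - 729y^2 - 189xy^2 + 54x^2y + 243xy)(-7 + 3x)    [distributive law]
= (-1296y^2 + 594xy + 729y - 54x^2 - 243x + 567y^3 - 351xy^2 + 54x^2y)(-7 + 3x)    [combine like terms]
= 9072y^2 - 3888xy^2 - 4158xy + 1782x^2y - 5103y + 2187xy + 378x^2 - 162x^3 + 1701x - 729x^2 - 3969y^3 + 1701xy^3 + 2457xy^2 - 1053x^2y^2 - 378x^2y + 162x^3y    [distributive law]
= 9072y^2 - 1431xy^2 - 1971xy + 1404x^2y - 5103y - 351x^2 - 162x^3 + 1701x - 3969y^3 + 1701xy^3 - 1053x^2y^2 + 162x^3y    [combine like terms]

9072y^2 - 1431xy^2 - 1971xy + 1404x^2y - 5103y - 351x^2 - 162x^3 + 1701x - 3969y^3 + 1701xy^3 - 1053x^2y^2 + 162x^3y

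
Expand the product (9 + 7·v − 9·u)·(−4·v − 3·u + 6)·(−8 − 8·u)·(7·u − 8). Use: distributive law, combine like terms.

(9 + 7·v − 9·u)·(−4·v − 3·u + 6)·(−8 − 8·u)·(7·u − 8)
= (−36·v − 27·u + 54 − 28·v^2 − 21·u·v + 42·v + 36·u·v + 27·u^2 − 54·u)·(−8 − 8·u)·(7·u − 8)    [distributive law]
= (6·v − 81·u + 54 − 28·v^2 + 15·u·v + 27·u^2)·(−8 − 8·u)·(7·u − 8)    [combine like terms]
= (−48·v − 48·u·v + 648·u + 648·u^2 − 432 − 432·u + 224·v^2 + 224·u·v^2 − 120·u·v − 120·u^2·v − 216·u^2 − 216·u^3)·(7·u − 8)    [distributive law]
= (−48·v − 168·u·v + 216·u + 432·u^2 − 432 + 224·v^2 + 224·u·v^2 − 120·u^2·v − 216·u^3)·(7·u − 8)    [combine like terms]
= −336·u·v + 384·v − 1176·u^2·v + 1344·u·v + 1512·u^2 − 1728·u + 3024·u^3 − 3456·u^2 − 3024·u + 3456 + 1568·u·v^2 − 1792·v^2 + 1568·u^2·v^2 − 1792·u·v^2 − 840·u^3·v + 960·u^2·v − 1512·u^4 + 1728·u^3    [distributive law]
= 1008·u·v + 384·v − 216·u^2·v − 1944·u^2 − 4752·u + 4752·u^3 + 3456 − 224·u·v^2 − 1792·v^2 + 1568·u^2·v^2 − 840·u^3·v − 1512·u^4    [combine like terms]

1008·u·v + 384·v − 216·u^2·v − 1944·u^2 − 4752·u + 4752·u^3 + 3456 − 224·u·v^2 − 1792·v^2 + 1568·u^2·v^2 − 840·u^3·v − 1512·u^4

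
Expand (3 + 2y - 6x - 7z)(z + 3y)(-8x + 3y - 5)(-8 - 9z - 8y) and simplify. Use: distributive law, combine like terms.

(3 + 2y - 6x - 7z)(z + 3y)(-8x + 3y - 5)(-8 - 9z - 8y)
= (3z + 9y + 2yz + 6y^2 - 6xz - 18xy - 7z^2 - 21yz)(-8x + 3y - 5)(-8 - 9z - 8y)    [distributive law]
= (3z + 9y - 19yz + 6y^2 - 6xz - 18xy - 7z^2)(-8x + 3y - 5)(-8 - 9z - 8y)    [combine like terms]
= (-24xz + 9yz - 15z - 72xy + 27y^2 - 45y + 152xyz - 57y^2z + 95yz - 48xy^2 + 18y^3 - 30y^2 + 48x^2z - 18xyz + 30xz + 144x^2y - 54xy^2 + 90xy + 56xz^2 - 21yz^2 + 35z^2)(-8 - 9z - 8y)    [distributive law]
= (6xz + 104yz - 15z + 18xy - 3y^2 - 45y + 134xyz - 57y^2z - 102xy^2 + 18y^3 + 48x^2z + 144x^2y + 56xz^2 - 21yz^2 + 35z^2)(-8 - 9z - 8y)    [combine like terms]
= -48xz - 54xz^2 - 48xyz - 832yz - 936yz^2 - 832y^2z + 120z + 135z^2 + 120yz - 144xy - 162xyz - 144xy^2 + 24y^2 + 27y^2z + 24y^3 + 360y + 405yz + 360y^2 - 1072xyz - 1206xyz^2 - 1072xy^2z + 456y^2z + 513y^2z^2 + 456y^3z + 816xy^2 + 918xy^2z + 816xy^3 - 144y^3 - 162y^3z - 144y^4 - 384x^2z - 432x^2z^2 - 384x^2yz - 1152x^2y - 1296x^2yz - 1152x^2y^2 - 448xz^2 - 504xz^3 - 448xyz^2 + 168yz^2 + 189yz^3 + 168y^2z^2 - 280z^2 - 315z^3 - 280yz^2    [distributive law]
= -48xz - 502xz^2 - 1282xyz - 307yz - 1048yz^2 - 349y^2z + 120z - 145z^2 - 144xy + 672xy^2 + 384y^2 - 120y^3 + 360y - 1654xyz^2 - 154xy^2z + 681y^2z^2 + 294y^3z + 816xy^3 - 144y^4 - 384x^2z - 432x^2z^2 - 1680x^2yz - 1152x^2y - 1152x^2y^2 - 504xz^3 + 189yz^3 - 315z^3    [combine like terms]

-48xz - 502xz^2 - 1282xyz - 307yz - 1048yz^2 - 349y^2z + 120z - 145z^2 - 144xy + 672xy^2 + 384y^2 - 120y^3 + 360y - 1654xyz^2 - 154xy^2z + 681y^2z^2 + 294y^3z + 816xy^3 - 144y^4 - 384x^2z - 432x^2z^2 - 1680x^2yz - 1152x^2y - 1152x^2y^2 - 504xz^3 + 189yz^3 - 315z^3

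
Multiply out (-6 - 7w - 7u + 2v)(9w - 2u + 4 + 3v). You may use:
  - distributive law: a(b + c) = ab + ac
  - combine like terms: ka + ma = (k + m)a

-82w - 16u - 24 - 10v - 63w^2 - 49uw - 3vw + 14u^2 - 25uv + 6v^2

(-6 - 7w - 7u + 2v)(9w - 2u + 4 + 3v)
= -54w + 12u - 24 - 18v - 63w^2 + 14uw - 28w - 21vw - 63uw + 14u^2 - 28u - 21uv + 18vw - 4uv + 8v + 6v^2    [distributive law]
= -82w - 16u - 24 - 10v - 63w^2 - 49uw - 3vw + 14u^2 - 25uv + 6v^2    [combine like terms]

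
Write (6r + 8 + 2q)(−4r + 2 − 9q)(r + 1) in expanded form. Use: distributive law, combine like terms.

(6r + 8 + 2q)(−4r + 2 − 9q)(r + 1)
= (−24r^2 + 12r − 54qr − 32r + 16 − 72q − 8qr + 4q − 18q^2)(r + 1)    [distributive law]
= (−24r^2 − 20r − 62qr + 16 − 68q − 18q^2)(r + 1)    [combine like terms]
= −24r^3 − 24r^2 − 20r^2 − 20r − 62qr^2 − 62qr + 16r + 16 − 68qr − 68q − 18q^2r − 18q^2    [distributive law]
= −24r^3 − 44r^2 − 4r − 62qr^2 − 130qr + 16 − 68q − 18q^2r − 18q^2    [combine like terms]

−24r^3 − 44r^2 − 4r − 62qr^2 − 130qr + 16 − 68q − 18q^2r − 18q^2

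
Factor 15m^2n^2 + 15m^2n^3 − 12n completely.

15m^2n^2 + 15m^2n^3 − 12n
= 3(5m^2n^2 + 5m^2n^3 − 4n)    [factor out 3]
= 3n(5m^2n + 5m^2n^2 − 4)    [factor out n]

3n(5m^2n + 5m^2n^2 − 4)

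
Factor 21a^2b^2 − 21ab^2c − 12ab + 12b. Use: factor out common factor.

3b(7a^2b − 7abc − 4a + 4)

21a^2b^2 − 21ab^2c − 12ab + 12b
= 3(7a^2b^2 − 7ab^2c − 4ab + 4b)    [factor out 3]
= 3b(7a^2b − 7abc − 4a + 4)    [factor out b]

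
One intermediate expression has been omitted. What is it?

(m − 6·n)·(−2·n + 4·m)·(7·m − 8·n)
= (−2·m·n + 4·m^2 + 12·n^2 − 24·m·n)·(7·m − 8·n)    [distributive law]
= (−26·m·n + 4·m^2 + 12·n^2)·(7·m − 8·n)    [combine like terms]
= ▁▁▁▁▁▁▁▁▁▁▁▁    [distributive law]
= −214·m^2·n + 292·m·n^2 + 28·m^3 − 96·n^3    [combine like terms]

By distributive law:

−182·m^2·n + 208·m·n^2 + 28·m^3 − 32·m^2·n + 84·m·n^2 − 96·n^3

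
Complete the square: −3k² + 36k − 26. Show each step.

−3k² + 36k − 26
= −3(k² − 12k) − 26    [factor out -3 from the k-terms]
= −3(k² − 12k + 36 − 36) − 26    [add and subtract 36 inside the bracket]
= −3(k − 6)² + 108 − 26    [perfect-square identity]
= −3(k − 6)² + 82    [combine constants]

−3(k − 6)² + 82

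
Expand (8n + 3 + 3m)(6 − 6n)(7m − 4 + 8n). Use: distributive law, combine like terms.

(8n + 3 + 3m)(6 − 6n)(7m − 4 + 8n)
= (48n − 48n^2 + 18 − 18n + 18m − 18mn)(7m − 4 + 8n)    [distributive law]
= (30n − 48n^2 + 18 + 18m − 18mn)(7m − 4 + 8n)    [combine like terms]
= 210mn − 120n + 240n^2 − 336mn^2 + 192n^2 − 384n^3 + 126m − 72 + 144n + 126m^2 − 72m + 144mn − 126m^2n + 72mn − 144mn^2    [distributive law]
= 426mn + 24n + 432n^2 − 480mn^2 − 384n^3 + 54m − 72 + 126m^2 − 126m^2n    [combine like terms]

426mn + 24n + 432n^2 − 480mn^2 − 384n^3 + 54m − 72 + 126m^2 − 126m^2n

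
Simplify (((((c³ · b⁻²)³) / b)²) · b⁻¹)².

(((((c³ · b⁻²)³) / b)²) · b⁻¹)²
= (((((c³ · b⁻²)³) / b)²)²) · ((b⁻¹)²)    [power of a product]
= ((((c³ · b⁻²)³) / b)⁴) · ((b⁻¹)²)    [power of a power]
= ((((c³ · b⁻²)³)⁴) / (b⁴)) · ((b⁻¹)²)    [power of a quotient]
= (((c³ · b⁻²)¹²) / (b⁴)) · ((b⁻¹)²)    [power of a power]
= ((((c³)¹²) · ((b⁻²)¹²)) / (b⁴)) · ((b⁻¹)²)    [power of a product]
= ((c³⁶ · ((b⁻²)¹²)) / (b⁴)) · ((b⁻¹)²)    [power of a power]
= ((c³⁶ · b⁻²⁴) / (b⁴)) · ((b⁻¹)²)    [power of a power]
= ((c³⁶ · b⁻²⁴) / b⁴) · b⁻²    [power of a power]
= b⁻³⁰c³⁶    [quotient of powers; product of powers]

b⁻³⁰c³⁶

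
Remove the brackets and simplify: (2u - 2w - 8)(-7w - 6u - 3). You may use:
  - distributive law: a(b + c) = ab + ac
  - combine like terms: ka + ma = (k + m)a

(2u - 2w - 8)(-7w - 6u - 3)
= -14uw - 12u^2 - 6u + 14w^2 + 12uw + 6w + 56w + 48u + 24    [distributive law]
= -2uw - 12u^2 + 42u + 14w^2 + 62w + 24    [combine like terms]

-2uw - 12u^2 + 42u + 14w^2 + 62w + 24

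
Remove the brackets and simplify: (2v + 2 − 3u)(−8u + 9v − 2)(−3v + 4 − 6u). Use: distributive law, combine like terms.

(2v + 2 − 3u)(−8u + 9v − 2)(−3v + 4 − 6u)
= (−16uv + 18v^2 − 4v − 16u + 18v − 4 + 24u^2 − 27uv + 6u)(−3v + 4 − 6u)    [distributive law]
= (−43uv + 18v^2 + 14v − 10u − 4 + 24u^2)(−3v + 4 − 6u)    [combine like terms]
= 129uv^2 − 172uv + 258u^2v − 54v^3 + 72v^2 − 108uv^2 − 42v^2 + 56v − 84uv + 30uv − 40u + 60u^2 + 12v − 16 + 24u − 72u^2v + 96u^2 − 144u^3    [distributive law]
= 21uv^2 − 226uv + 186u^2v − 54v^3 + 30v^2 + 68v − 16u + 156u^2 − 16 − 144u^3    [combine like terms]

21uv^2 − 226uv + 186u^2v − 54v^3 + 30v^2 + 68v − 16u + 156u^2 − 16 − 144u^3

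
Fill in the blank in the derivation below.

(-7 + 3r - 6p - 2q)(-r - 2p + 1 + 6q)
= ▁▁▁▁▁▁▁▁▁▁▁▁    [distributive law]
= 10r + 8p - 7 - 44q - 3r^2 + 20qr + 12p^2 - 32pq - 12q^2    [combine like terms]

Applying distributive law to the line above:

7r + 14p - 7 - 42q - 3r^2 - 6pr + 3r + 18qr + 6pr + 12p^2 - 6p - 36pq + 2qr + 4pq - 2q - 12q^2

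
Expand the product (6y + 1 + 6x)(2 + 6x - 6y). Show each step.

(6y + 1 + 6x)(2 + 6x - 6y)
= 12y + 36xy - 36y² + 2 + 6x - 6y + 12x + 36x² - 36xy    [distributive law]
= 6y - 36y² + 2 + 18x + 36x²    [combine like terms]

6y - 36y² + 2 + 18x + 36x²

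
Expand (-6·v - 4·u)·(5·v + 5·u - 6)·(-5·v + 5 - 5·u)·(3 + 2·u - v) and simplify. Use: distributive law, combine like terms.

(-6·v - 4·u)·(5·v + 5·u - 6)·(-5·v + 5 - 5·u)·(3 + 2·u - v)
= (-30·v² - 30·u·v + 36·v - 20·u·v - 20·u² + 24·u)·(-5·v + 5 - 5·u)·(3 + 2·u - v)    [distributive law]
= (-30·v² - 50·u·v + 36·v - 20·u² + 24·u)·(-5·v + 5 - 5·u)·(3 + 2·u - v)    [combine like terms]
= (150·v³ - 150·v² + 150·u·v² + 250·u·v² - 250·u·v + 250·u²·v - 180·v² + 180·v - 180·u·v + 100·u²·v - 100·u² + 100·u³ - 120·u·v + 120·u - 120·u²)·(3 + 2·u - v)    [distributive law]
= (150·v³ - 330·v² + 400·u·v² - 550·u·v + 350·u²·v + 180·v - 220·u² + 100·u³ + 120·u)·(3 + 2·u - v)    [combine like terms]
= 450·v³ + 300·u·v³ - 150·v⁴ - 990·v² - 660·u·v² + 330·v³ + 1200·u·v² + 800·u²·v² - 400·u·v³ - 1650·u·v - 1100·u²·v + 550·u·v² + 1050·u²·v + 700·u³·v - 350·u²·v² + 540·v + 360·u·v - 180·v² - 660·u² - 440·u³ + 220·u²·v + 300·u³ + 200·u⁴ - 100·u³·v + 360·u + 240·u² - 120·u·v    [distributive law]
= 780·v³ - 100·u·v³ - 150·v⁴ - 1170·v² + 1090·u·v² + 450·u²·v² - 1410·u·v + 170·u²·v + 600·u³·v + 540·v - 420·u² - 140·u³ + 200·u⁴ + 360·u    [combine like terms]

780·v³ - 100·u·v³ - 150·v⁴ - 1170·v² + 1090·u·v² + 450·u²·v² - 1410·u·v + 170·u²·v + 600·u³·v + 540·v - 420·u² - 140·u³ + 200·u⁴ + 360·u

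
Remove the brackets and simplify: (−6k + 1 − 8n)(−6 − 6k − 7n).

(−6k + 1 − 8n)(−6 − 6k − 7n)
= 36k + 36k^2 + 42kn − 6 − 6k − 7n + 48n + 48kn + 56n^2    [distributive law]
= 30k + 36k^2 + 90kn − 6 + 41n + 56n^2    [combine like terms]

30k + 36k^2 + 90kn − 6 + 41n + 56n^2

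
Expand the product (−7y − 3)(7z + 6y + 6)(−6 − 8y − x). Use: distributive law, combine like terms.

(−7y − 3)(7z + 6y + 6)(−6 − 8y − x)
= (−49yz − 42y² − 42y − 21z − 18y − 18)(−6 − 8y − x)    [distributive law]
= (−49yz − 42y² − 60y − 21z − 18)(−6 − 8y − x)    [combine like terms]
= 294yz + 392y²z + 49xyz + 252y² + 336y³ + 42xy² + 360y + 480y² + 60xy + 126z + 168yz + 21xz + 108 + 144y + 18x    [distributive law]
= 462yz + 392y²z + 49xyz + 732y² + 336y³ + 42xy² + 504y + 60xy + 126z + 21xz + 108 + 18x    [combine like terms]

462yz + 392y²z + 49xyz + 732y² + 336y³ + 42xy² + 504y + 60xy + 126z + 21xz + 108 + 18x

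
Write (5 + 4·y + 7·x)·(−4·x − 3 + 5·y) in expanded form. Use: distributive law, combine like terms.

−41·x − 15 + 13·y + 19·x·y + 20·y^2 − 28·x^2

(5 + 4·y + 7·x)·(−4·x − 3 + 5·y)
= −20·x − 15 + 25·y − 16·x·y − 12·y + 20·y^2 − 28·x^2 − 21·x + 35·x·y    [distributive law]
= −41·x − 15 + 13·y + 19·x·y + 20·y^2 − 28·x^2    [combine like terms]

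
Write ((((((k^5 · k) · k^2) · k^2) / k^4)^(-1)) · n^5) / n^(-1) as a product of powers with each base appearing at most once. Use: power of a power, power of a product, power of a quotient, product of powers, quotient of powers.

((((((k^5 · k) · k^2) · k^2) / k^4)^(-1)) · n^5) / n^(-1)
= ((((((k^5 · k) · k^2) · k^2)^(-1)) / ((k^4)^(-1))) · n^5) / n^(-1)    [power of a quotient]
= ((((((k^5 · k) · k^2)^(-1)) · ((k^2)^(-1))) / ((k^4)^(-1))) · n^5) / n^(-1)    [power of a product]
= ((((((k^5 · k)^(-1)) · ((k^2)^(-1))) · ((k^2)^(-1))) / ((k^4)^(-1))) · n^5) / n^(-1)    [power of a product]
= (((((((k^5)^(-1)) · (k^(-1))) · ((k^2)^(-1))) · ((k^2)^(-1))) / ((k^4)^(-1))) · n^5) / n^(-1)    [power of a product]
= (((((k^(-5) · (k^(-1))) · ((k^2)^(-1))) · ((k^2)^(-1))) / ((k^4)^(-1))) · n^5) / n^(-1)    [power of a power]
= ((((k^(-6) · ((k^2)^(-1))) · ((k^2)^(-1))) / ((k^4)^(-1))) · n^5) / n^(-1)    [product of powers]
= ((((k^(-6) · k^(-2)) · ((k^2)^(-1))) / ((k^4)^(-1))) · n^5) / n^(-1)    [power of a power]
= (((k^(-8) · ((k^2)^(-1))) / ((k^4)^(-1))) · n^5) / n^(-1)    [product of powers]
= (((k^(-8) · k^(-2)) / ((k^4)^(-1))) · n^5) / n^(-1)    [power of a power]
= ((k^(-10) / ((k^4)^(-1))) · n^5) / n^(-1)    [product of powers]
= ((k^(-10) / k^(-4)) · n^5) / n^(-1)    [power of a power]
= (k^(-6) · n^5) / n^(-1)    [quotient of powers]
= k^(-6)n^6    [quotient of powers]

k^(-6)n^6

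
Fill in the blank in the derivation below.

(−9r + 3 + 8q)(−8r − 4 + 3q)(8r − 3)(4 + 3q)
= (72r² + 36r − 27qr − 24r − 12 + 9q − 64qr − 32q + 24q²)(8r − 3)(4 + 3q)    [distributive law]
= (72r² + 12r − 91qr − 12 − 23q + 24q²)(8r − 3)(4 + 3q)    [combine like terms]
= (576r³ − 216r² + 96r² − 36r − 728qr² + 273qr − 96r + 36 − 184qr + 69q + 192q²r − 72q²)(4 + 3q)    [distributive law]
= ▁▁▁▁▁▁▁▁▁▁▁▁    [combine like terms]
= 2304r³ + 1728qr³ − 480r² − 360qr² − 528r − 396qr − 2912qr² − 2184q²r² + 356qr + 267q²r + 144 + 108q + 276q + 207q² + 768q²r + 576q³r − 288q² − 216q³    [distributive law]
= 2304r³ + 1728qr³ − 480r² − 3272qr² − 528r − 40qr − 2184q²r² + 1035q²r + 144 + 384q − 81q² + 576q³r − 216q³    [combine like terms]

After combine like terms, the bracketed line is:

(576r³ − 120r² − 132r − 728qr² + 89qr + 36 + 69q + 192q²r − 72q²)(4 + 3q)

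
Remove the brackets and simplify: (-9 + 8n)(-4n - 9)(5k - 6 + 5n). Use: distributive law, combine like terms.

-180kn + 621n + 12n^2 + 405k - 486 - 160kn^2 - 160n^3

(-9 + 8n)(-4n - 9)(5k - 6 + 5n)
= (36n + 81 - 32n^2 - 72n)(5k - 6 + 5n)    [distributive law]
= (-36n + 81 - 32n^2)(5k - 6 + 5n)    [combine like terms]
= -180kn + 216n - 180n^2 + 405k - 486 + 405n - 160kn^2 + 192n^2 - 160n^3    [distributive law]
= -180kn + 621n + 12n^2 + 405k - 486 - 160kn^2 - 160n^3    [combine like terms]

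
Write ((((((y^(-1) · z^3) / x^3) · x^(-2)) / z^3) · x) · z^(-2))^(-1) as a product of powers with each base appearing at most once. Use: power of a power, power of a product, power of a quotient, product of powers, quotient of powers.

((((((y^(-1) · z^3) / x^3) · x^(-2)) / z^3) · x) · z^(-2))^(-1)
= ((((((y^(-1) · z^3) / x^3) · x^(-2)) / z^3) · x)^(-1)) · ((z^(-2))^(-1))    [power of a product]
= ((((((y^(-1) · z^3) / x^3) · x^(-2)) / z^3)^(-1)) · (x^(-1))) · ((z^(-2))^(-1))    [power of a product]
= ((((((y^(-1) · z^3) / x^3) · x^(-2))^(-1)) / ((z^3)^(-1))) · (x^(-1))) · ((z^(-2))^(-1))    [power of a quotient]
= ((((((y^(-1) · z^3) / x^3)^(-1)) · ((x^(-2))^(-1))) / ((z^3)^(-1))) · (x^(-1))) · ((z^(-2))^(-1))    [power of a product]
= ((((((y^(-1) · z^3)^(-1)) / ((x^3)^(-1))) · ((x^(-2))^(-1))) / ((z^3)^(-1))) · (x^(-1))) · ((z^(-2))^(-1))    [power of a quotient]
= (((((((y^(-1))^(-1)) · ((z^3)^(-1))) / ((x^3)^(-1))) · ((x^(-2))^(-1))) / ((z^3)^(-1))) · (x^(-1))) · ((z^(-2))^(-1))    [power of a product]
= (((((y · ((z^3)^(-1))) / ((x^3)^(-1))) · ((x^(-2))^(-1))) / ((z^3)^(-1))) · (x^(-1))) · ((z^(-2))^(-1))    [power of a power]
= (((((y · z^(-3)) / ((x^3)^(-1))) · ((x^(-2))^(-1))) / ((z^3)^(-1))) · (x^(-1))) · ((z^(-2))^(-1))    [power of a power]
= (((((y · z^(-3)) / x^(-3)) · ((x^(-2))^(-1))) / ((z^3)^(-1))) · (x^(-1))) · ((z^(-2))^(-1))    [power of a power]
= (((((y · z^(-3)) / x^(-3)) · x^2) / ((z^3)^(-1))) · (x^(-1))) · ((z^(-2))^(-1))    [power of a power]
= (((((y · z^(-3)) / x^(-3)) · x^2) / z^(-3)) · (x^(-1))) · ((z^(-2))^(-1))    [power of a power]
= (((((y · z^(-3)) / x^(-3)) · x^2) / z^(-3)) · x^(-1)) · z^2    [power of a power]
= x^4·y·z^2    [quotient of powers; product of powers]

x^4·y·z^2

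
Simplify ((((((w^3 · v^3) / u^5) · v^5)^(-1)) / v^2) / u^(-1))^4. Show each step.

((((((w^3 · v^3) / u^5) · v^5)^(-1)) / v^2) / u^(-1))^4
= ((((((w^3 · v^3) / u^5) · v^5)^(-1)) / v^2)^4) / ((u^(-1))^4)    [power of a quotient]
= ((((((w^3 · v^3) / u^5) · v^5)^(-1))^4) / ((v^2)^4)) / ((u^(-1))^4)    [power of a quotient]
= (((((w^3 · v^3) / u^5) · v^5)^(-4)) / ((v^2)^4)) / ((u^(-1))^4)    [power of a power]
= (((((w^3 · v^3) / u^5)^(-4)) · ((v^5)^(-4))) / ((v^2)^4)) / ((u^(-1))^4)    [power of a product]
= (((((w^3 · v^3)^(-4)) / ((u^5)^(-4))) · ((v^5)^(-4))) / ((v^2)^4)) / ((u^(-1))^4)    [power of a quotient]
= ((((((w^3)^(-4)) · ((v^3)^(-4))) / ((u^5)^(-4))) · ((v^5)^(-4))) / ((v^2)^4)) / ((u^(-1))^4)    [power of a product]
= ((((w^(-12) · ((v^3)^(-4))) / ((u^5)^(-4))) · ((v^5)^(-4))) / ((v^2)^4)) / ((u^(-1))^4)    [power of a power]
= ((((w^(-12) · v^(-12)) / ((u^5)^(-4))) · ((v^5)^(-4))) / ((v^2)^4)) / ((u^(-1))^4)    [power of a power]
= ((((w^(-12) · v^(-12)) / u^(-20)) · ((v^5)^(-4))) / ((v^2)^4)) / ((u^(-1))^4)    [power of a power]
= ((((w^(-12) · v^(-12)) / u^(-20)) · v^(-20)) / ((v^2)^4)) / ((u^(-1))^4)    [power of a power]
= ((((w^(-12) · v^(-12)) / u^(-20)) · v^(-20)) / v^8) / ((u^(-1))^4)    [power of a power]
= ((((w^(-12) · v^(-12)) / u^(-20)) · v^(-20)) / v^8) / u^(-4)    [power of a power]
= u^24v^(-40)w^(-12)    [quotient of powers; product of powers]

u^24v^(-40)w^(-12)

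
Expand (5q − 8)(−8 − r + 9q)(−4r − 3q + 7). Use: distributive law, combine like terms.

(5q − 8)(−8 − r + 9q)(−4r − 3q + 7)
= (−40q − 5qr + 45q^2 + 64 + 8r − 72q)(−4r − 3q + 7)    [distributive law]
= (−112q − 5qr + 45q^2 + 64 + 8r)(−4r − 3q + 7)    [combine like terms]
= 448qr + 336q^2 − 784q + 20qr^2 + 15q^2r − 35qr − 180q^2r − 135q^3 + 315q^2 − 256r − 192q + 448 − 32r^2 − 24qr + 56r    [distributive law]
= 389qr + 651q^2 − 976q + 20qr^2 − 165q^2r − 135q^3 − 200r + 448 − 32r^2    [combine like terms]

389qr + 651q^2 − 976q + 20qr^2 − 165q^2r − 135q^3 − 200r + 448 − 32r^2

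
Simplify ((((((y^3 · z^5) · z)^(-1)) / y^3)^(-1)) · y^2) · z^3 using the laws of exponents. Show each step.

((((((y^3 · z^5) · z)^(-1)) / y^3)^(-1)) · y^2) · z^3
= ((((((y^3 · z^5) · z)^(-1))^(-1)) / ((y^3)^(-1))) · y^2) · z^3    [power of a quotient]
= (((((y^3 · z^5) · z)^1) / ((y^3)^(-1))) · y^2) · z^3    [power of a power]
= (((((y^3 · z^5)^1) · (z^1)) / ((y^3)^(-1))) · y^2) · z^3    [power of a product]
= ((((((y^3)^1) · ((z^5)^1)) · (z^1)) / ((y^3)^(-1))) · y^2) · z^3    [power of a product]
= ((((y^3 · ((z^5)^1)) · (z^1)) / ((y^3)^(-1))) · y^2) · z^3    [power of a power]
= ((((y^3 · z^5) · (z^1)) / ((y^3)^(-1))) · y^2) · z^3    [power of a power]
= ((((y^3 · z^5) · z) / ((y^3)^(-1))) · y^2) · z^3    [power of a power]
= ((((y^3 · z^5) · z) / y^(-3)) · y^2) · z^3    [power of a power]
= y^8·z^9    [quotient of powers; product of powers]

y^8·z^9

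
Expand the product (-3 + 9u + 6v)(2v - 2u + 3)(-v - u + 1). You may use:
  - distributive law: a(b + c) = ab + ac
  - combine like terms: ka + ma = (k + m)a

-39uv + 21v - 51u^2 + 42u - 9 - 18uv^2 + 12u^2v + 18u^3 - 12v^3

(-3 + 9u + 6v)(2v - 2u + 3)(-v - u + 1)
= (-6v + 6u - 9 + 18uv - 18u^2 + 27u + 12v^2 - 12uv + 18v)(-v - u + 1)    [distributive law]
= (12v + 33u - 9 + 6uv - 18u^2 + 12v^2)(-v - u + 1)    [combine like terms]
= -12v^2 - 12uv + 12v - 33uv - 33u^2 + 33u + 9v + 9u - 9 - 6uv^2 - 6u^2v + 6uv + 18u^2v + 18u^3 - 18u^2 - 12v^3 - 12uv^2 + 12v^2    [distributive law]
= -39uv + 21v - 51u^2 + 42u - 9 - 18uv^2 + 12u^2v + 18u^3 - 12v^3    [combine like terms]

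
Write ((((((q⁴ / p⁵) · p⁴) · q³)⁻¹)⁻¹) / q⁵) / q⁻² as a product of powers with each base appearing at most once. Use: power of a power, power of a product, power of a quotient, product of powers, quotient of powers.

((((((q⁴ / p⁵) · p⁴) · q³)⁻¹)⁻¹) / q⁵) / q⁻²
= (((((q⁴ / p⁵) · p⁴) · q³)¹) / q⁵) / q⁻²    [power of a power]
= (((((q⁴ / p⁵) · p⁴)¹) · ((q³)¹)) / q⁵) / q⁻²    [power of a product]
= (((((q⁴ / p⁵)¹) · ((p⁴)¹)) · ((q³)¹)) / q⁵) / q⁻²    [power of a product]
= ((((((q⁴)¹) / ((p⁵)¹)) · ((p⁴)¹)) · ((q³)¹)) / q⁵) / q⁻²    [power of a quotient]
= ((((q⁴ / ((p⁵)¹)) · ((p⁴)¹)) · ((q³)¹)) / q⁵) / q⁻²    [power of a power]
= ((((q⁴ / p⁵) · ((p⁴)¹)) · ((q³)¹)) / q⁵) / q⁻²    [power of a power]
= ((((q⁴ / p⁵) · p⁴) · ((q³)¹)) / q⁵) / q⁻²    [power of a power]
= ((((q⁴ / p⁵) · p⁴) · q³) / q⁵) / q⁻²    [power of a power]
= p⁻¹q⁴    [quotient of powers; product of powers]

p⁻¹q⁴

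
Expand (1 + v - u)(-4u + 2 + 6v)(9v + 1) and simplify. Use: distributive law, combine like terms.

(1 + v - u)(-4u + 2 + 6v)(9v + 1)
= (-4u + 2 + 6v - 4uv + 2v + 6v^2 + 4u^2 - 2u - 6uv)(9v + 1)    [distributive law]
= (-6u + 2 + 8v - 10uv + 6v^2 + 4u^2)(9v + 1)    [combine like terms]
= -54uv - 6u + 18v + 2 + 72v^2 + 8v - 90uv^2 - 10uv + 54v^3 + 6v^2 + 36u^2v + 4u^2    [distributive law]
= -64uv - 6u + 26v + 2 + 78v^2 - 90uv^2 + 54v^3 + 36u^2v + 4u^2    [combine like terms]

-64uv - 6u + 26v + 2 + 78v^2 - 90uv^2 + 54v^3 + 36u^2v + 4u^2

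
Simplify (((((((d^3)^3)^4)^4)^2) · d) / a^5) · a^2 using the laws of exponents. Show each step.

(((((((d^3)^3)^4)^4)^2) · d) / a^5) · a^2
= ((((((d^3)^3)^4)^8) · d) / a^5) · a^2    [power of a power]
= (((((d^3)^3)^32) · d) / a^5) · a^2    [power of a power]
= ((((d^3)^96) · d) / a^5) · a^2    [power of a power]
= ((d^288 · d) / a^5) · a^2    [power of a power]
= (d^289 / a^5) · a^2    [product of powers]
= a^(-3)d^289    [quotient of powers]

a^(-3)d^289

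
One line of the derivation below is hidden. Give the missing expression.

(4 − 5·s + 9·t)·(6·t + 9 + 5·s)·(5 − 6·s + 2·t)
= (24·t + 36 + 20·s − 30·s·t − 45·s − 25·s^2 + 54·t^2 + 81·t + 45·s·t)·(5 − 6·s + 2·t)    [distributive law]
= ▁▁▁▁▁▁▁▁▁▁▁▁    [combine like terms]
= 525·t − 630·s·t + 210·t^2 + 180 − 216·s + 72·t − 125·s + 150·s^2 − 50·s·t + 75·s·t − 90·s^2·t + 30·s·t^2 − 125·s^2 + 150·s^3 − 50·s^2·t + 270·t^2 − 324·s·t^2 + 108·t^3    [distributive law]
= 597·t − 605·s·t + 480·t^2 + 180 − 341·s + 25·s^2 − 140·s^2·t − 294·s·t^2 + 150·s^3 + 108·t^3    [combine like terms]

By combine like terms:

(105·t + 36 − 25·s + 15·s·t − 25·s^2 + 54·t^2)·(5 − 6·s + 2·t)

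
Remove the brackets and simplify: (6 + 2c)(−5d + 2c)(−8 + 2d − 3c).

(6 + 2c)(−5d + 2c)(−8 + 2d − 3c)
= (−30d + 12c − 10cd + 4c²)(−8 + 2d − 3c)    [distributive law]
= 240d − 60d² + 90cd − 96c + 24cd − 36c² + 80cd − 20cd² + 30c²d − 32c² + 8c²d − 12c³    [distributive law]
= 240d − 60d² + 194cd − 96c − 68c² − 20cd² + 38c²d − 12c³    [combine like terms]

240d − 60d² + 194cd − 96c − 68c² − 20cd² + 38c²d − 12c³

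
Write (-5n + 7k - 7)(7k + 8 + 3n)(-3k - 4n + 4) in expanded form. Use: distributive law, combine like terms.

(-5n + 7k - 7)(7k + 8 + 3n)(-3k - 4n + 4)
= (-35kn - 40n - 15n^2 + 49k^2 + 56k + 21kn - 49k - 56 - 21n)(-3k - 4n + 4)    [distributive law]
= (-14kn - 61n - 15n^2 + 49k^2 + 7k - 56)(-3k - 4n + 4)    [combine like terms]
= 42k^2n + 56kn^2 - 56kn + 183kn + 244n^2 - 244n + 45kn^2 + 60n^3 - 60n^2 - 147k^3 - 196k^2n + 196k^2 - 21k^2 - 28kn + 28k + 168k + 224n - 224    [distributive law]
= -154k^2n + 101kn^2 + 99kn + 184n^2 - 20n + 60n^3 - 147k^3 + 175k^2 + 196k - 224    [combine like terms]

-154k^2n + 101kn^2 + 99kn + 184n^2 - 20n + 60n^3 - 147k^3 + 175k^2 + 196k - 224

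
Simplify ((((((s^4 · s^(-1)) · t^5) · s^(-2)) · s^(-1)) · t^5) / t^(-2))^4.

((((((s^4 · s^(-1)) · t^5) · s^(-2)) · s^(-1)) · t^5) / t^(-2))^4
= ((((((s^4 · s^(-1)) · t^5) · s^(-2)) · s^(-1)) · t^5)^4) / ((t^(-2))^4)    [power of a quotient]
= ((((((s^4 · s^(-1)) · t^5) · s^(-2)) · s^(-1))^4) · ((t^5)^4)) / ((t^(-2))^4)    [power of a product]
= ((((((s^4 · s^(-1)) · t^5) · s^(-2))^4) · ((s^(-1))^4)) · ((t^5)^4)) / ((t^(-2))^4)    [power of a product]
= ((((((s^4 · s^(-1)) · t^5)^4) · ((s^(-2))^4)) · ((s^(-1))^4)) · ((t^5)^4)) / ((t^(-2))^4)    [power of a product]
= ((((((s^4 · s^(-1))^4) · ((t^5)^4)) · ((s^(-2))^4)) · ((s^(-1))^4)) · ((t^5)^4)) / ((t^(-2))^4)    [power of a product]
= (((((((s^4)^4) · ((s^(-1))^4)) · ((t^5)^4)) · ((s^(-2))^4)) · ((s^(-1))^4)) · ((t^5)^4)) / ((t^(-2))^4)    [power of a product]
= (((((s^16 · ((s^(-1))^4)) · ((t^5)^4)) · ((s^(-2))^4)) · ((s^(-1))^4)) · ((t^5)^4)) / ((t^(-2))^4)    [power of a power]
= (((((s^16 · s^(-4)) · ((t^5)^4)) · ((s^(-2))^4)) · ((s^(-1))^4)) · ((t^5)^4)) / ((t^(-2))^4)    [power of a power]
= ((((s^12 · ((t^5)^4)) · ((s^(-2))^4)) · ((s^(-1))^4)) · ((t^5)^4)) / ((t^(-2))^4)    [product of powers]
= ((((s^12 · t^20) · ((s^(-2))^4)) · ((s^(-1))^4)) · ((t^5)^4)) / ((t^(-2))^4)    [power of a power]
= ((((s^12 · t^20) · s^(-8)) · ((s^(-1))^4)) · ((t^5)^4)) / ((t^(-2))^4)    [power of a power]
= ((((s^12 · t^20) · s^(-8)) · s^(-4)) · ((t^5)^4)) / ((t^(-2))^4)    [power of a power]
= ((((s^12 · t^20) · s^(-8)) · s^(-4)) · t^20) / ((t^(-2))^4)    [power of a power]
= ((((s^12 · t^20) · s^(-8)) · s^(-4)) · t^20) / t^(-8)    [power of a power]
= t^48    [quotient of powers; product of powers]

t^48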